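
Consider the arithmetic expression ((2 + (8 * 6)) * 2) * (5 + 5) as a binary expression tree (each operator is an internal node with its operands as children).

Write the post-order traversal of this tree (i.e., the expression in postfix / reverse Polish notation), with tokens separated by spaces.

2 8 6 * + 2 * 5 5 + *

Post-order on an expression tree gives postfix notation: for each operator, emit left operand, right operand, then the operator.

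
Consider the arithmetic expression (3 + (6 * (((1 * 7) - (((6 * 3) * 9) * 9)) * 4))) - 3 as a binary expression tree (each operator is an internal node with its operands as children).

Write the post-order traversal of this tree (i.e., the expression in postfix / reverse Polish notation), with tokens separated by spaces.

3 6 1 7 * 6 3 * 9 * 9 * - 4 * * + 3 -

Post-order on an expression tree gives postfix notation: for each operator, emit left operand, right operand, then the operator.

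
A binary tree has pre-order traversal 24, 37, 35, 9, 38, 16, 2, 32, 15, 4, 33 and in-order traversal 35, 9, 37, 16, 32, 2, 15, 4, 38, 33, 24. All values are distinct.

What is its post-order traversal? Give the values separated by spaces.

The first element of pre-order is the root; it splits in-order into left and right subtrees.
Root 24: left subtree has 10 nodes {35, 9, 37, 16, 32, 2, 15, 4, 38, 33}, right has 0 { }.
  Root 37: left subtree has 2 nodes {35, 9}, right has 7 {16, 32, 2, 15, 4, 38, 33}.
    Root 35: left subtree has 0 nodes { }, right has 1 {9}.
    Root 38: left subtree has 5 nodes {16, 32, 2, 15, 4}, right has 1 {33}.
      Root 16: left subtree has 0 nodes { }, right has 4 {32, 2, 15, 4}.
        Root 2: left subtree has 1 node {32}, right has 2 {15, 4}.
          Root 15: left subtree has 0 nodes { }, right has 1 {4}.

9 35 32 4 15 2 16 33 38 37 24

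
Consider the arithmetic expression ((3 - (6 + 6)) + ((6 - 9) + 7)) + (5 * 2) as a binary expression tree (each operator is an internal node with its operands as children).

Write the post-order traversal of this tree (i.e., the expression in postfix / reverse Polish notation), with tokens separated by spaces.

Post-order on an expression tree gives postfix notation: for each operator, emit left operand, right operand, then the operator.

3 6 6 + - 6 9 - 7 + + 5 2 * +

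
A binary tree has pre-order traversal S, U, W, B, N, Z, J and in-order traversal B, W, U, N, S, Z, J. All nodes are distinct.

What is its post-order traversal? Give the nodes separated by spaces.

B W N U J Z S

The first element of pre-order is the root; it splits in-order into left and right subtrees.
Root S: left subtree has 4 nodes {B, W, U, N}, right has 2 {Z, J}.
  Root U: left subtree has 2 nodes {B, W}, right has 1 {N}.
    Root W: left subtree has 1 node {B}, right has 0 { }.
  Root Z: left subtree has 0 nodes { }, right has 1 {J}.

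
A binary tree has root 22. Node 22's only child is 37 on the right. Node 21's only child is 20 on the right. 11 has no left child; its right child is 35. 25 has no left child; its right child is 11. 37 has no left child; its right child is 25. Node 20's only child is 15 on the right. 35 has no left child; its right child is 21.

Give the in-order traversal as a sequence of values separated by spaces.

In-order visits the left subtree, then the node, then the right subtree.
At 22: no left child.
Visit 22.
At 22: go right to 37.
  At 37: no left child.
  Visit 37.
  At 37: go right to 25.
    At 25: no left child.
    Visit 25.
    At 25: go right to 11.
      At 11: no left child.
      Visit 11.
      At 11: go right to 35.
        At 35: no left child.
        Visit 35.
        At 35: go right to 21.
          At 21: no left child.
          Visit 21.
          At 21: go right to 20.
            At 20: no left child.
            Visit 20.
            At 20: go right to 15.
              15 is a leaf — visit 15.

22 37 25 11 35 21 20 15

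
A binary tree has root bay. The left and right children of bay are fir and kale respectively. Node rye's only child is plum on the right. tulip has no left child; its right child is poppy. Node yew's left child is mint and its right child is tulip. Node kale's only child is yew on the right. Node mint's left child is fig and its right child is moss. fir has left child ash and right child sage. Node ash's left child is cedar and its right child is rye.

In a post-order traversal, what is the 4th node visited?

ash

Post-order visits the left subtree, then the right subtree, then the node.
At bay: go left to fir.
  At fir: go left to ash.
    At ash: go left to cedar.
      cedar is a leaf — visit cedar.
    At ash: go right to rye.
      At rye: no left child.
      At rye: go right to plum.
        plum is a leaf — visit plum.
      Visit rye.
    Visit ash.
  At fir: go right to sage.
    sage is a leaf — visit sage.
  Visit fir.
At bay: go right to kale.
  At kale: no left child.
  At kale: go right to yew.
    At yew: go left to mint.
      At mint: go left to fig.
        fig is a leaf — visit fig.
      At mint: go right to moss.
        moss is a leaf — visit moss.
      Visit mint.
    At yew: go right to tulip.
      At tulip: no left child.
      At tulip: go right to poppy.
        poppy is a leaf — visit poppy.
      Visit tulip.
    Visit yew.
  Visit kale.
Visit bay.
Full post-order sequence: cedar, plum, rye, ash, sage, fir, fig, moss, mint, poppy, tulip, yew, kale, bay.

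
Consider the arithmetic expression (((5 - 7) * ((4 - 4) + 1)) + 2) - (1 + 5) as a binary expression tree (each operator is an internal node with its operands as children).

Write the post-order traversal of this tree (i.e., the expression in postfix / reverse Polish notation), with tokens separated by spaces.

5 7 - 4 4 - 1 + * 2 + 1 5 + -

Post-order on an expression tree gives postfix notation: for each operator, emit left operand, right operand, then the operator.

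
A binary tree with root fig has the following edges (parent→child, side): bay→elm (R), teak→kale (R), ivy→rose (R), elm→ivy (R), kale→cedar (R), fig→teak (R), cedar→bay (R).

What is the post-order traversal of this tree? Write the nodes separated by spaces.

Post-order visits the left subtree, then the right subtree, then the node.
At fig: no left child.
At fig: go right to teak.
  At teak: no left child.
  At teak: go right to kale.
    At kale: no left child.
    At kale: go right to cedar.
      At cedar: no left child.
      At cedar: go right to bay.
        At bay: no left child.
        At bay: go right to elm.
          At elm: no left child.
          At elm: go right to ivy.
            At ivy: no left child.
            At ivy: go right to rose.
              rose is a leaf — visit rose.
            Visit ivy.
          Visit elm.
        Visit bay.
      Visit cedar.
    Visit kale.
  Visit teak.
Visit fig.

rose ivy elm bay cedar kale teak fig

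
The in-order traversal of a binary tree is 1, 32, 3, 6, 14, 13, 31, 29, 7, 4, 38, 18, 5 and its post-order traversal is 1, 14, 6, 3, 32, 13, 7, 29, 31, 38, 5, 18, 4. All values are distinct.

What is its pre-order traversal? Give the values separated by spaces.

4 31 13 32 1 3 6 14 29 7 18 38 5

The last element of post-order is the root; it splits in-order into left and right subtrees.
Root 4: left subtree has 9 nodes {1, 32, 3, 6, 14, 13, 31, 29, 7}, right has 3 {38, 18, 5}.
  Root 31: left subtree has 6 nodes {1, 32, 3, 6, 14, 13}, right has 2 {29, 7}.
    Root 13: left subtree has 5 nodes {1, 32, 3, 6, 14}, right has 0 { }.
      Root 32: left subtree has 1 node {1}, right has 3 {3, 6, 14}.
        Root 3: left subtree has 0 nodes { }, right has 2 {6, 14}.
          Root 6: left subtree has 0 nodes { }, right has 1 {14}.
    Root 29: left subtree has 0 nodes { }, right has 1 {7}.
  Root 18: left subtree has 1 node {38}, right has 1 {5}.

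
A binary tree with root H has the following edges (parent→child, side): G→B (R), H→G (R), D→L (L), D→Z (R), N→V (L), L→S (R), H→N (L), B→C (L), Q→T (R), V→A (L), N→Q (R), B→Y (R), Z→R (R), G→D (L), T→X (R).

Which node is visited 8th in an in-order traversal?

L

In-order visits the left subtree, then the node, then the right subtree.
At H: go left to N.
  At N: go left to V.
    At V: go left to A.
      A is a leaf — visit A.
    Visit V.
    At V: no right child.
  Visit N.
  At N: go right to Q.
    At Q: no left child.
    Visit Q.
    At Q: go right to T.
      At T: no left child.
      Visit T.
      At T: go right to X.
        X is a leaf — visit X.
Visit H.
At H: go right to G.
  At G: go left to D.
    At D: go left to L.
      At L: no left child.
      Visit L.
      At L: go right to S.
        S is a leaf — visit S.
    Visit D.
    At D: go right to Z.
      At Z: no left child.
      Visit Z.
      At Z: go right to R.
        R is a leaf — visit R.
  Visit G.
  At G: go right to B.
    At B: go left to C.
      C is a leaf — visit C.
    Visit B.
    At B: go right to Y.
      Y is a leaf — visit Y.
Full in-order sequence: A, V, N, Q, T, X, H, L, S, D, Z, R, G, C, B, Y.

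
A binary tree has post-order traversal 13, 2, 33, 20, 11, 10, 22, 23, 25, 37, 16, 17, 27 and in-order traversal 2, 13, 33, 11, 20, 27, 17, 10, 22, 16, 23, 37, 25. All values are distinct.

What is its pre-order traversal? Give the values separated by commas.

The last element of post-order is the root; it splits in-order into left and right subtrees.
Root 27: left subtree has 5 nodes {2, 13, 33, 11, 20}, right has 7 {17, 10, 22, 16, 23, 37, 25}.
  Root 11: left subtree has 3 nodes {2, 13, 33}, right has 1 {20}.
    Root 33: left subtree has 2 nodes {2, 13}, right has 0 { }.
      Root 2: left subtree has 0 nodes { }, right has 1 {13}.
  Root 17: left subtree has 0 nodes { }, right has 6 {10, 22, 16, 23, 37, 25}.
    Root 16: left subtree has 2 nodes {10, 22}, right has 3 {23, 37, 25}.
      Root 22: left subtree has 1 node {10}, right has 0 { }.
      Root 37: left subtree has 1 node {23}, right has 1 {25}.

27, 11, 33, 2, 13, 20, 17, 16, 22, 10, 37, 23, 25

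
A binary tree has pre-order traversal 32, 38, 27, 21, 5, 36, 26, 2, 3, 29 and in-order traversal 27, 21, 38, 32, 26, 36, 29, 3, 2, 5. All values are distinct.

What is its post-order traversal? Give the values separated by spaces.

The first element of pre-order is the root; it splits in-order into left and right subtrees.
Root 32: left subtree has 3 nodes {27, 21, 38}, right has 6 {26, 36, 29, 3, 2, 5}.
  Root 38: left subtree has 2 nodes {27, 21}, right has 0 { }.
    Root 27: left subtree has 0 nodes { }, right has 1 {21}.
  Root 5: left subtree has 5 nodes {26, 36, 29, 3, 2}, right has 0 { }.
    Root 36: left subtree has 1 node {26}, right has 3 {29, 3, 2}.
      Root 2: left subtree has 2 nodes {29, 3}, right has 0 { }.
        Root 3: left subtree has 1 node {29}, right has 0 { }.

21 27 38 26 29 3 2 36 5 32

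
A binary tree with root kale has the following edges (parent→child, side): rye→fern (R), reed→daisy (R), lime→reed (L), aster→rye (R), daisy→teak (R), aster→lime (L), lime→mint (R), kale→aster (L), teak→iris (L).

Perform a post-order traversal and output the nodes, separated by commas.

iris, teak, daisy, reed, mint, lime, fern, rye, aster, kale

Post-order visits the left subtree, then the right subtree, then the node.
At kale: go left to aster.
  At aster: go left to lime.
    At lime: go left to reed.
      At reed: no left child.
      At reed: go right to daisy.
        At daisy: no left child.
        At daisy: go right to teak.
          At teak: go left to iris.
            iris is a leaf — visit iris.
          At teak: no right child.
          Visit teak.
        Visit daisy.
      Visit reed.
    At lime: go right to mint.
      mint is a leaf — visit mint.
    Visit lime.
  At aster: go right to rye.
    At rye: no left child.
    At rye: go right to fern.
      fern is a leaf — visit fern.
    Visit rye.
  Visit aster.
At kale: no right child.
Visit kale.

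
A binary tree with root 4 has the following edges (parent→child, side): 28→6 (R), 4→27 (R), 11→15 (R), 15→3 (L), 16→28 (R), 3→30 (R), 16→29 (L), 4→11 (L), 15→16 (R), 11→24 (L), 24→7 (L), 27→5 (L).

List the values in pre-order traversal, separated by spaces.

4 11 24 7 15 3 30 16 29 28 6 27 5

Pre-order visits the node, then its left subtree, then its right subtree.
Visit 4.
At 4: go left to 11.
  Visit 11.
  At 11: go left to 24.
    Visit 24.
    At 24: go left to 7.
      7 is a leaf — visit 7.
    At 24: no right child.
  At 11: go right to 15.
    Visit 15.
    At 15: go left to 3.
      Visit 3.
      At 3: no left child.
      At 3: go right to 30.
        30 is a leaf — visit 30.
    At 15: go right to 16.
      Visit 16.
      At 16: go left to 29.
        29 is a leaf — visit 29.
      At 16: go right to 28.
        Visit 28.
        At 28: no left child.
        At 28: go right to 6.
          6 is a leaf — visit 6.
At 4: go right to 27.
  Visit 27.
  At 27: go left to 5.
    5 is a leaf — visit 5.
  At 27: no right child.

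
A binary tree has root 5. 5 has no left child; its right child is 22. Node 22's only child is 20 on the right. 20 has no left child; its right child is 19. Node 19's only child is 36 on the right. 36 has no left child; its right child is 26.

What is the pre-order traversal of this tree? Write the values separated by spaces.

5 22 20 19 36 26

Pre-order visits the node, then its left subtree, then its right subtree.
Visit 5.
At 5: no left child.
At 5: go right to 22.
  Visit 22.
  At 22: no left child.
  At 22: go right to 20.
    Visit 20.
    At 20: no left child.
    At 20: go right to 19.
      Visit 19.
      At 19: no left child.
      At 19: go right to 36.
        Visit 36.
        At 36: no left child.
        At 36: go right to 26.
          26 is a leaf — visit 26.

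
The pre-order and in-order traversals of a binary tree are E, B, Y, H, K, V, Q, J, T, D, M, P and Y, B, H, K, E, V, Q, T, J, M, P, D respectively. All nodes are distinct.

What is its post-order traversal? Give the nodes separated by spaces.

Y K H B T P M D J Q V E

The first element of pre-order is the root; it splits in-order into left and right subtrees.
Root E: left subtree has 4 nodes {Y, B, H, K}, right has 7 {V, Q, T, J, M, P, D}.
  Root B: left subtree has 1 node {Y}, right has 2 {H, K}.
    Root H: left subtree has 0 nodes { }, right has 1 {K}.
  Root V: left subtree has 0 nodes { }, right has 6 {Q, T, J, M, P, D}.
    Root Q: left subtree has 0 nodes { }, right has 5 {T, J, M, P, D}.
      Root J: left subtree has 1 node {T}, right has 3 {M, P, D}.
        Root D: left subtree has 2 nodes {M, P}, right has 0 { }.
          Root M: left subtree has 0 nodes { }, right has 1 {P}.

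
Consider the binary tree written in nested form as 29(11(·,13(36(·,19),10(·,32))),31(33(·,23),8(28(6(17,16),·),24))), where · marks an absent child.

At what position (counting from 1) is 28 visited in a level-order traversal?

10

Level-order visits nodes level by level from the root, left to right within each level.
Level 0: 29
Level 1: 11, 31
Level 2: 13, 33, 8
Level 3: 36, 10, 23, 28, 24
Level 4: 19, 32, 6
Level 5: 17, 16
Full level-order sequence: 29, 11, 31, 13, 33, 8, 36, 10, 23, 28, 24, 19, 32, 6, 17, 16.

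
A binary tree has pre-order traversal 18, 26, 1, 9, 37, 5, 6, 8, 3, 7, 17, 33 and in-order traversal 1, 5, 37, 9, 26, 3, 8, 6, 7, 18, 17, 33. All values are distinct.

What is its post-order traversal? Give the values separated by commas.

5, 37, 9, 1, 3, 8, 7, 6, 26, 33, 17, 18

The first element of pre-order is the root; it splits in-order into left and right subtrees.
Root 18: left subtree has 9 nodes {1, 5, 37, 9, 26, 3, 8, 6, 7}, right has 2 {17, 33}.
  Root 26: left subtree has 4 nodes {1, 5, 37, 9}, right has 4 {3, 8, 6, 7}.
    Root 1: left subtree has 0 nodes { }, right has 3 {5, 37, 9}.
      Root 9: left subtree has 2 nodes {5, 37}, right has 0 { }.
        Root 37: left subtree has 1 node {5}, right has 0 { }.
    Root 6: left subtree has 2 nodes {3, 8}, right has 1 {7}.
      Root 8: left subtree has 1 node {3}, right has 0 { }.
  Root 17: left subtree has 0 nodes { }, right has 1 {33}.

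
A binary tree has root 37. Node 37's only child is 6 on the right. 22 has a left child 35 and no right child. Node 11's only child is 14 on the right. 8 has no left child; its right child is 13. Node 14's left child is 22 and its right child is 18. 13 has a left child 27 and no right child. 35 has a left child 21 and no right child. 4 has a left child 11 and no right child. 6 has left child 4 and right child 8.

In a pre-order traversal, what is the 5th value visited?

Pre-order visits the node, then its left subtree, then its right subtree.
Visit 37.
At 37: no left child.
At 37: go right to 6.
  Visit 6.
  At 6: go left to 4.
    Visit 4.
    At 4: go left to 11.
      Visit 11.
      At 11: no left child.
      At 11: go right to 14.
        Visit 14.
        At 14: go left to 22.
          Visit 22.
          At 22: go left to 35.
            Visit 35.
            At 35: go left to 21.
              21 is a leaf — visit 21.
            At 35: no right child.
          At 22: no right child.
        At 14: go right to 18.
          18 is a leaf — visit 18.
    At 4: no right child.
  At 6: go right to 8.
    Visit 8.
    At 8: no left child.
    At 8: go right to 13.
      Visit 13.
      At 13: go left to 27.
        27 is a leaf — visit 27.
      At 13: no right child.
Full pre-order sequence: 37, 6, 4, 11, 14, 22, 35, 21, 18, 8, 13, 27.

14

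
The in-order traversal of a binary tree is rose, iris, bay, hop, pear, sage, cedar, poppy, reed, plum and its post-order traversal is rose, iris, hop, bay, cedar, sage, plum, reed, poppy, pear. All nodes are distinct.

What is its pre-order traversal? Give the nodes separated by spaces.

pear bay iris rose hop poppy sage cedar reed plum

The last element of post-order is the root; it splits in-order into left and right subtrees.
Root pear: left subtree has 4 nodes {rose, iris, bay, hop}, right has 5 {sage, cedar, poppy, reed, plum}.
  Root bay: left subtree has 2 nodes {rose, iris}, right has 1 {hop}.
    Root iris: left subtree has 1 node {rose}, right has 0 { }.
  Root poppy: left subtree has 2 nodes {sage, cedar}, right has 2 {reed, plum}.
    Root sage: left subtree has 0 nodes { }, right has 1 {cedar}.
    Root reed: left subtree has 0 nodes { }, right has 1 {plum}.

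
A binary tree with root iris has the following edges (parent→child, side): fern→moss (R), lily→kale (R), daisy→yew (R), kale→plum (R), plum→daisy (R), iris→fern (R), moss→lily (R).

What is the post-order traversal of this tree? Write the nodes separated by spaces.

Post-order visits the left subtree, then the right subtree, then the node.
At iris: no left child.
At iris: go right to fern.
  At fern: no left child.
  At fern: go right to moss.
    At moss: no left child.
    At moss: go right to lily.
      At lily: no left child.
      At lily: go right to kale.
        At kale: no left child.
        At kale: go right to plum.
          At plum: no left child.
          At plum: go right to daisy.
            At daisy: no left child.
            At daisy: go right to yew.
              yew is a leaf — visit yew.
            Visit daisy.
          Visit plum.
        Visit kale.
      Visit lily.
    Visit moss.
  Visit fern.
Visit iris.

yew daisy plum kale lily moss fern iris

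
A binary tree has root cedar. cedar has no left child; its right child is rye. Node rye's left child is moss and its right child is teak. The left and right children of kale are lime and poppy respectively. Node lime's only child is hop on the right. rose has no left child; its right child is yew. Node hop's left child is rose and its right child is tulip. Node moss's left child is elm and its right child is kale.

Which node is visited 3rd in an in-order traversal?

moss

In-order visits the left subtree, then the node, then the right subtree.
At cedar: no left child.
Visit cedar.
At cedar: go right to rye.
  At rye: go left to moss.
    At moss: go left to elm.
      elm is a leaf — visit elm.
    Visit moss.
    At moss: go right to kale.
      At kale: go left to lime.
        At lime: no left child.
        Visit lime.
        At lime: go right to hop.
          At hop: go left to rose.
            At rose: no left child.
            Visit rose.
            At rose: go right to yew.
              yew is a leaf — visit yew.
          Visit hop.
          At hop: go right to tulip.
            tulip is a leaf — visit tulip.
      Visit kale.
      At kale: go right to poppy.
        poppy is a leaf — visit poppy.
  Visit rye.
  At rye: go right to teak.
    teak is a leaf — visit teak.
Full in-order sequence: cedar, elm, moss, lime, rose, yew, hop, tulip, kale, poppy, rye, teak.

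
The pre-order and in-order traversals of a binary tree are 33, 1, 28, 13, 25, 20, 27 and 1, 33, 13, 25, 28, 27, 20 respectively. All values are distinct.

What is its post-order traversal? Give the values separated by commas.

1, 25, 13, 27, 20, 28, 33

The first element of pre-order is the root; it splits in-order into left and right subtrees.
Root 33: left subtree has 1 node {1}, right has 5 {13, 25, 28, 27, 20}.
  Root 28: left subtree has 2 nodes {13, 25}, right has 2 {27, 20}.
    Root 13: left subtree has 0 nodes { }, right has 1 {25}.
    Root 20: left subtree has 1 node {27}, right has 0 { }.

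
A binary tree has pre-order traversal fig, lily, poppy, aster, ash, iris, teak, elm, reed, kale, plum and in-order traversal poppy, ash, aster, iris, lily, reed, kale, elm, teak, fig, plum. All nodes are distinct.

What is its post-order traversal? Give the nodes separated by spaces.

ash iris aster poppy kale reed elm teak lily plum fig

The first element of pre-order is the root; it splits in-order into left and right subtrees.
Root fig: left subtree has 9 nodes {poppy, ash, aster, iris, lily, reed, kale, elm, teak}, right has 1 {plum}.
  Root lily: left subtree has 4 nodes {poppy, ash, aster, iris}, right has 4 {reed, kale, elm, teak}.
    Root poppy: left subtree has 0 nodes { }, right has 3 {ash, aster, iris}.
      Root aster: left subtree has 1 node {ash}, right has 1 {iris}.
    Root teak: left subtree has 3 nodes {reed, kale, elm}, right has 0 { }.
      Root elm: left subtree has 2 nodes {reed, kale}, right has 0 { }.
        Root reed: left subtree has 0 nodes { }, right has 1 {kale}.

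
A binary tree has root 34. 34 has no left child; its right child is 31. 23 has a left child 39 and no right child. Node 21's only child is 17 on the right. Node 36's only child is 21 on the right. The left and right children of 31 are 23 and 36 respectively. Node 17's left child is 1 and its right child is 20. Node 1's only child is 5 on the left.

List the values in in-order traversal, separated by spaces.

34 39 23 31 36 21 5 1 17 20

In-order visits the left subtree, then the node, then the right subtree.
At 34: no left child.
Visit 34.
At 34: go right to 31.
  At 31: go left to 23.
    At 23: go left to 39.
      39 is a leaf — visit 39.
    Visit 23.
    At 23: no right child.
  Visit 31.
  At 31: go right to 36.
    At 36: no left child.
    Visit 36.
    At 36: go right to 21.
      At 21: no left child.
      Visit 21.
      At 21: go right to 17.
        At 17: go left to 1.
          At 1: go left to 5.
            5 is a leaf — visit 5.
          Visit 1.
          At 1: no right child.
        Visit 17.
        At 17: go right to 20.
          20 is a leaf — visit 20.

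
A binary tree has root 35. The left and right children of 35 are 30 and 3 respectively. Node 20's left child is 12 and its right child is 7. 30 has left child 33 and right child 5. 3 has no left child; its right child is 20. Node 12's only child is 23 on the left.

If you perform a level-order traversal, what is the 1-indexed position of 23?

Level-order visits nodes level by level from the root, left to right within each level.
Level 0: 35
Level 1: 30, 3
Level 2: 33, 5, 20
Level 3: 12, 7
Level 4: 23
Full level-order sequence: 35, 30, 3, 33, 5, 20, 12, 7, 23.

9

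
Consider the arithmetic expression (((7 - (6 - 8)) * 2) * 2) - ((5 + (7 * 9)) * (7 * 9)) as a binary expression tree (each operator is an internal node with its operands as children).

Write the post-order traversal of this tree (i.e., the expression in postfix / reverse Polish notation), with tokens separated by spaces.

Post-order on an expression tree gives postfix notation: for each operator, emit left operand, right operand, then the operator.

7 6 8 - - 2 * 2 * 5 7 9 * + 7 9 * * -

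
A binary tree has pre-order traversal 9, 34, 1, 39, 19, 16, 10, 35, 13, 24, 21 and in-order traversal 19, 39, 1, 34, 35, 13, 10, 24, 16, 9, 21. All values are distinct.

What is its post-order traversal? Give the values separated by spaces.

The first element of pre-order is the root; it splits in-order into left and right subtrees.
Root 9: left subtree has 9 nodes {19, 39, 1, 34, 35, 13, 10, 24, 16}, right has 1 {21}.
  Root 34: left subtree has 3 nodes {19, 39, 1}, right has 5 {35, 13, 10, 24, 16}.
    Root 1: left subtree has 2 nodes {19, 39}, right has 0 { }.
      Root 39: left subtree has 1 node {19}, right has 0 { }.
    Root 16: left subtree has 4 nodes {35, 13, 10, 24}, right has 0 { }.
      Root 10: left subtree has 2 nodes {35, 13}, right has 1 {24}.
        Root 35: left subtree has 0 nodes { }, right has 1 {13}.

19 39 1 13 35 24 10 16 34 21 9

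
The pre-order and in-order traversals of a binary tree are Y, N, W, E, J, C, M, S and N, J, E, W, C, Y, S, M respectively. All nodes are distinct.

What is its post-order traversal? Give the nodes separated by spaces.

J E C W N S M Y

The first element of pre-order is the root; it splits in-order into left and right subtrees.
Root Y: left subtree has 5 nodes {N, J, E, W, C}, right has 2 {S, M}.
  Root N: left subtree has 0 nodes { }, right has 4 {J, E, W, C}.
    Root W: left subtree has 2 nodes {J, E}, right has 1 {C}.
      Root E: left subtree has 1 node {J}, right has 0 { }.
  Root M: left subtree has 1 node {S}, right has 0 { }.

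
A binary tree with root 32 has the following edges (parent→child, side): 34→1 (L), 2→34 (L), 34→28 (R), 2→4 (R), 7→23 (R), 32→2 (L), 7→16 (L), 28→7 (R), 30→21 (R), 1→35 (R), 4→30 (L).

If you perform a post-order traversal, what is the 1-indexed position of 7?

5

Post-order visits the left subtree, then the right subtree, then the node.
At 32: go left to 2.
  At 2: go left to 34.
    At 34: go left to 1.
      At 1: no left child.
      At 1: go right to 35.
        35 is a leaf — visit 35.
      Visit 1.
    At 34: go right to 28.
      At 28: no left child.
      At 28: go right to 7.
        At 7: go left to 16.
          16 is a leaf — visit 16.
        At 7: go right to 23.
          23 is a leaf — visit 23.
        Visit 7.
      Visit 28.
    Visit 34.
  At 2: go right to 4.
    At 4: go left to 30.
      At 30: no left child.
      At 30: go right to 21.
        21 is a leaf — visit 21.
      Visit 30.
    At 4: no right child.
    Visit 4.
  Visit 2.
At 32: no right child.
Visit 32.
Full post-order sequence: 35, 1, 16, 23, 7, 28, 34, 21, 30, 4, 2, 32.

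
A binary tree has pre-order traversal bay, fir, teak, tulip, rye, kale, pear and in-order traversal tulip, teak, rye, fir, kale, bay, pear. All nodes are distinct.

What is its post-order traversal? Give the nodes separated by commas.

tulip, rye, teak, kale, fir, pear, bay

The first element of pre-order is the root; it splits in-order into left and right subtrees.
Root bay: left subtree has 5 nodes {tulip, teak, rye, fir, kale}, right has 1 {pear}.
  Root fir: left subtree has 3 nodes {tulip, teak, rye}, right has 1 {kale}.
    Root teak: left subtree has 1 node {tulip}, right has 1 {rye}.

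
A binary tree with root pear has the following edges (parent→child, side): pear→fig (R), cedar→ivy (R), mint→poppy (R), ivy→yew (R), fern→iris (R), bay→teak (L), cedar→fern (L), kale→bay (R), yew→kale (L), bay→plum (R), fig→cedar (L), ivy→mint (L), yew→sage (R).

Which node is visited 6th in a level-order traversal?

Level-order visits nodes level by level from the root, left to right within each level.
Level 0: pear
Level 1: fig
Level 2: cedar
Level 3: fern, ivy
Level 4: iris, mint, yew
Level 5: poppy, kale, sage
Level 6: bay
Level 7: teak, plum
Full level-order sequence: pear, fig, cedar, fern, ivy, iris, mint, yew, poppy, kale, sage, bay, teak, plum.

iris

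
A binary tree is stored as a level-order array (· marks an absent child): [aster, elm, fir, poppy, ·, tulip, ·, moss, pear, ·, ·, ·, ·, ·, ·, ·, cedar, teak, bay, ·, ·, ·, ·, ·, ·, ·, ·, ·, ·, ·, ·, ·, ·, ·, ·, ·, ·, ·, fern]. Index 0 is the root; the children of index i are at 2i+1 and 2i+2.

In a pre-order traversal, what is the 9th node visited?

fern

Pre-order visits the node, then its left subtree, then its right subtree.
Visit aster.
At aster: go left to elm.
  Visit elm.
  At elm: go left to poppy.
    Visit poppy.
    At poppy: go left to moss.
      Visit moss.
      At moss: no left child.
      At moss: go right to cedar.
        cedar is a leaf — visit cedar.
    At poppy: go right to pear.
      Visit pear.
      At pear: go left to teak.
        teak is a leaf — visit teak.
      At pear: go right to bay.
        Visit bay.
        At bay: no left child.
        At bay: go right to fern.
          fern is a leaf — visit fern.
  At elm: no right child.
At aster: go right to fir.
  Visit fir.
  At fir: go left to tulip.
    tulip is a leaf — visit tulip.
  At fir: no right child.
Full pre-order sequence: aster, elm, poppy, moss, cedar, pear, teak, bay, fern, fir, tulip.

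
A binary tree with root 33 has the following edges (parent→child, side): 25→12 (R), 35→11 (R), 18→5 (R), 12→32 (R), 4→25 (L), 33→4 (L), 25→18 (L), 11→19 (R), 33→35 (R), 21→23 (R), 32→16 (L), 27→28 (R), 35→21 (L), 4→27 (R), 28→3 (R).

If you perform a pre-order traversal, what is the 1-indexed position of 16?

Pre-order visits the node, then its left subtree, then its right subtree.
Visit 33.
At 33: go left to 4.
  Visit 4.
  At 4: go left to 25.
    Visit 25.
    At 25: go left to 18.
      Visit 18.
      At 18: no left child.
      At 18: go right to 5.
        5 is a leaf — visit 5.
    At 25: go right to 12.
      Visit 12.
      At 12: no left child.
      At 12: go right to 32.
        Visit 32.
        At 32: go left to 16.
          16 is a leaf — visit 16.
        At 32: no right child.
  At 4: go right to 27.
    Visit 27.
    At 27: no left child.
    At 27: go right to 28.
      Visit 28.
      At 28: no left child.
      At 28: go right to 3.
        3 is a leaf — visit 3.
At 33: go right to 35.
  Visit 35.
  At 35: go left to 21.
    Visit 21.
    At 21: no left child.
    At 21: go right to 23.
      23 is a leaf — visit 23.
  At 35: go right to 11.
    Visit 11.
    At 11: no left child.
    At 11: go right to 19.
      19 is a leaf — visit 19.
Full pre-order sequence: 33, 4, 25, 18, 5, 12, 32, 16, 27, 28, 3, 35, 21, 23, 11, 19.

8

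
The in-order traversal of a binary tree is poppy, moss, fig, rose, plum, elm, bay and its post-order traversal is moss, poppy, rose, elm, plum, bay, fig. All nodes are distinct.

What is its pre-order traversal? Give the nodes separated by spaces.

The last element of post-order is the root; it splits in-order into left and right subtrees.
Root fig: left subtree has 2 nodes {poppy, moss}, right has 4 {rose, plum, elm, bay}.
  Root poppy: left subtree has 0 nodes { }, right has 1 {moss}.
  Root bay: left subtree has 3 nodes {rose, plum, elm}, right has 0 { }.
    Root plum: left subtree has 1 node {rose}, right has 1 {elm}.

fig poppy moss bay plum rose elm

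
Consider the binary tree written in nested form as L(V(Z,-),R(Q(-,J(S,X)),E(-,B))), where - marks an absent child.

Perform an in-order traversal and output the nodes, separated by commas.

In-order visits the left subtree, then the node, then the right subtree.
At L: go left to V.
  At V: go left to Z.
    Z is a leaf — visit Z.
  Visit V.
  At V: no right child.
Visit L.
At L: go right to R.
  At R: go left to Q.
    At Q: no left child.
    Visit Q.
    At Q: go right to J.
      At J: go left to S.
        S is a leaf — visit S.
      Visit J.
      At J: go right to X.
        X is a leaf — visit X.
  Visit R.
  At R: go right to E.
    At E: no left child.
    Visit E.
    At E: go right to B.
      B is a leaf — visit B.

Z, V, L, Q, S, J, X, R, E, B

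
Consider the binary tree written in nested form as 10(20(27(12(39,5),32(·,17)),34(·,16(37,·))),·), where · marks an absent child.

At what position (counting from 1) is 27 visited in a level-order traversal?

Level-order visits nodes level by level from the root, left to right within each level.
Level 0: 10
Level 1: 20
Level 2: 27, 34
Level 3: 12, 32, 16
Level 4: 39, 5, 17, 37
Full level-order sequence: 10, 20, 27, 34, 12, 32, 16, 39, 5, 17, 37.

3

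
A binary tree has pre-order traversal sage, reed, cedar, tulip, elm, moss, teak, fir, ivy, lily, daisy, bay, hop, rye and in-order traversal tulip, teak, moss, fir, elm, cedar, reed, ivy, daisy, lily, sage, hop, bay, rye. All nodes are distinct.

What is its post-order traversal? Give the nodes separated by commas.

The first element of pre-order is the root; it splits in-order into left and right subtrees.
Root sage: left subtree has 10 nodes {tulip, teak, moss, fir, elm, cedar, reed, ivy, daisy, lily}, right has 3 {hop, bay, rye}.
  Root reed: left subtree has 6 nodes {tulip, teak, moss, fir, elm, cedar}, right has 3 {ivy, daisy, lily}.
    Root cedar: left subtree has 5 nodes {tulip, teak, moss, fir, elm}, right has 0 { }.
      Root tulip: left subtree has 0 nodes { }, right has 4 {teak, moss, fir, elm}.
        Root elm: left subtree has 3 nodes {teak, moss, fir}, right has 0 { }.
          Root moss: left subtree has 1 node {teak}, right has 1 {fir}.
    Root ivy: left subtree has 0 nodes { }, right has 2 {daisy, lily}.
      Root lily: left subtree has 1 node {daisy}, right has 0 { }.
  Root bay: left subtree has 1 node {hop}, right has 1 {rye}.

teak, fir, moss, elm, tulip, cedar, daisy, lily, ivy, reed, hop, rye, bay, sage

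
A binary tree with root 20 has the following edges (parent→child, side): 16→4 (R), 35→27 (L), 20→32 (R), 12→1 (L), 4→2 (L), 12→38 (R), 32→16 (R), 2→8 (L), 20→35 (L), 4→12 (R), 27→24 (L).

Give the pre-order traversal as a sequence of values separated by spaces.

Pre-order visits the node, then its left subtree, then its right subtree.
Visit 20.
At 20: go left to 35.
  Visit 35.
  At 35: go left to 27.
    Visit 27.
    At 27: go left to 24.
      24 is a leaf — visit 24.
    At 27: no right child.
  At 35: no right child.
At 20: go right to 32.
  Visit 32.
  At 32: no left child.
  At 32: go right to 16.
    Visit 16.
    At 16: no left child.
    At 16: go right to 4.
      Visit 4.
      At 4: go left to 2.
        Visit 2.
        At 2: go left to 8.
          8 is a leaf — visit 8.
        At 2: no right child.
      At 4: go right to 12.
        Visit 12.
        At 12: go left to 1.
          1 is a leaf — visit 1.
        At 12: go right to 38.
          38 is a leaf — visit 38.

20 35 27 24 32 16 4 2 8 12 1 38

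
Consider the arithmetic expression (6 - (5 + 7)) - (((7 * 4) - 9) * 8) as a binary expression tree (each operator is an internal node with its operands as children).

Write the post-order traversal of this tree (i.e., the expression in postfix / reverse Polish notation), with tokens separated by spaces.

6 5 7 + - 7 4 * 9 - 8 * -

Post-order on an expression tree gives postfix notation: for each operator, emit left operand, right operand, then the operator.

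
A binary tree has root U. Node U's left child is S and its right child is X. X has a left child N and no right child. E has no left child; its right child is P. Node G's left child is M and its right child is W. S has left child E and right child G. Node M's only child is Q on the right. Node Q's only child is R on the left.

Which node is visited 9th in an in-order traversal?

In-order visits the left subtree, then the node, then the right subtree.
At U: go left to S.
  At S: go left to E.
    At E: no left child.
    Visit E.
    At E: go right to P.
      P is a leaf — visit P.
  Visit S.
  At S: go right to G.
    At G: go left to M.
      At M: no left child.
      Visit M.
      At M: go right to Q.
        At Q: go left to R.
          R is a leaf — visit R.
        Visit Q.
        At Q: no right child.
    Visit G.
    At G: go right to W.
      W is a leaf — visit W.
Visit U.
At U: go right to X.
  At X: go left to N.
    N is a leaf — visit N.
  Visit X.
  At X: no right child.
Full in-order sequence: E, P, S, M, R, Q, G, W, U, N, X.

U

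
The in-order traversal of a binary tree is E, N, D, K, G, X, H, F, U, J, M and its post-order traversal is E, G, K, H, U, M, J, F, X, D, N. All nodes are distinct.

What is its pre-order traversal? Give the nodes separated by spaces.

The last element of post-order is the root; it splits in-order into left and right subtrees.
Root N: left subtree has 1 node {E}, right has 9 {D, K, G, X, H, F, U, J, M}.
  Root D: left subtree has 0 nodes { }, right has 8 {K, G, X, H, F, U, J, M}.
    Root X: left subtree has 2 nodes {K, G}, right has 5 {H, F, U, J, M}.
      Root K: left subtree has 0 nodes { }, right has 1 {G}.
      Root F: left subtree has 1 node {H}, right has 3 {U, J, M}.
        Root J: left subtree has 1 node {U}, right has 1 {M}.

N E D X K G F H J U M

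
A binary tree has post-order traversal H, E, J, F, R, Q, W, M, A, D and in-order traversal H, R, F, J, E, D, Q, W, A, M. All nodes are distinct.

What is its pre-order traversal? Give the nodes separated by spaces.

D R H F J E A W Q M

The last element of post-order is the root; it splits in-order into left and right subtrees.
Root D: left subtree has 5 nodes {H, R, F, J, E}, right has 4 {Q, W, A, M}.
  Root R: left subtree has 1 node {H}, right has 3 {F, J, E}.
    Root F: left subtree has 0 nodes { }, right has 2 {J, E}.
      Root J: left subtree has 0 nodes { }, right has 1 {E}.
  Root A: left subtree has 2 nodes {Q, W}, right has 1 {M}.
    Root W: left subtree has 1 node {Q}, right has 0 { }.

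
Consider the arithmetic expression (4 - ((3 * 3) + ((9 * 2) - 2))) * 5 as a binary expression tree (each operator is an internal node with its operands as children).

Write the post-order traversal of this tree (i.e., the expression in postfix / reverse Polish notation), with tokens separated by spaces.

Post-order on an expression tree gives postfix notation: for each operator, emit left operand, right operand, then the operator.

4 3 3 * 9 2 * 2 - + - 5 *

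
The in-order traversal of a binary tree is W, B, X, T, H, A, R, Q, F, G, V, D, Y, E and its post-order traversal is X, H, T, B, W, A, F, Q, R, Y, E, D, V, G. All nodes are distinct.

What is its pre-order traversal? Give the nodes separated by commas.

The last element of post-order is the root; it splits in-order into left and right subtrees.
Root G: left subtree has 9 nodes {W, B, X, T, H, A, R, Q, F}, right has 4 {V, D, Y, E}.
  Root R: left subtree has 6 nodes {W, B, X, T, H, A}, right has 2 {Q, F}.
    Root A: left subtree has 5 nodes {W, B, X, T, H}, right has 0 { }.
      Root W: left subtree has 0 nodes { }, right has 4 {B, X, T, H}.
        Root B: left subtree has 0 nodes { }, right has 3 {X, T, H}.
          Root T: left subtree has 1 node {X}, right has 1 {H}.
    Root Q: left subtree has 0 nodes { }, right has 1 {F}.
  Root V: left subtree has 0 nodes { }, right has 3 {D, Y, E}.
    Root D: left subtree has 0 nodes { }, right has 2 {Y, E}.
      Root E: left subtree has 1 node {Y}, right has 0 { }.

G, R, A, W, B, T, X, H, Q, F, V, D, E, Y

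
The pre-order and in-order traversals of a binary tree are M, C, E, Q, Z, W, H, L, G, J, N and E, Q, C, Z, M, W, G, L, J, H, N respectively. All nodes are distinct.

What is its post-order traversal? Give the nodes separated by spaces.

Q E Z C G J L N H W M

The first element of pre-order is the root; it splits in-order into left and right subtrees.
Root M: left subtree has 4 nodes {E, Q, C, Z}, right has 6 {W, G, L, J, H, N}.
  Root C: left subtree has 2 nodes {E, Q}, right has 1 {Z}.
    Root E: left subtree has 0 nodes { }, right has 1 {Q}.
  Root W: left subtree has 0 nodes { }, right has 5 {G, L, J, H, N}.
    Root H: left subtree has 3 nodes {G, L, J}, right has 1 {N}.
      Root L: left subtree has 1 node {G}, right has 1 {J}.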